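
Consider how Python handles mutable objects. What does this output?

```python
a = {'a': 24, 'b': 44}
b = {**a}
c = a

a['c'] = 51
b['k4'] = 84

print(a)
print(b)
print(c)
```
{'a': 24, 'b': 44, 'c': 51}
{'a': 24, 'b': 44, 'k4': 84}
{'a': 24, 'b': 44, 'c': 51}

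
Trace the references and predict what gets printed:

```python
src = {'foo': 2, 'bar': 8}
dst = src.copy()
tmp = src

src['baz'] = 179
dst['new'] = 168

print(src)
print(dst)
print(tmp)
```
{'foo': 2, 'bar': 8, 'baz': 179}
{'foo': 2, 'bar': 8, 'new': 168}
{'foo': 2, 'bar': 8, 'baz': 179}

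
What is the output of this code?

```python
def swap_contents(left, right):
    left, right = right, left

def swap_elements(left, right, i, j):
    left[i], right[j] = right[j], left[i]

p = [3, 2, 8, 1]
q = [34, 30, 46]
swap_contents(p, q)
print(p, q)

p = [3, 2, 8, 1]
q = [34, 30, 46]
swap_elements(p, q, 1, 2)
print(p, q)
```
[3, 2, 8, 1] [34, 30, 46]
[3, 46, 8, 1] [34, 30, 2]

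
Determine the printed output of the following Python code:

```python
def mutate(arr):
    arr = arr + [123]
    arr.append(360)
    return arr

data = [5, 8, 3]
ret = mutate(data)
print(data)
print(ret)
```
[5, 8, 3]
[5, 8, 3, 123, 360]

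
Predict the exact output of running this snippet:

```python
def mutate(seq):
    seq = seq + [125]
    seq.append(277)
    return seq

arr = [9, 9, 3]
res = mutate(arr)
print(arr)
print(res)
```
[9, 9, 3]
[9, 9, 3, 125, 277]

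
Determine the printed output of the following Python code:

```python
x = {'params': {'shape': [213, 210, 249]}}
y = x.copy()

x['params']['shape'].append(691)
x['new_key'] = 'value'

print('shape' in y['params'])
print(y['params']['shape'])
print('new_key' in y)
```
True
[213, 210, 249, 691]
False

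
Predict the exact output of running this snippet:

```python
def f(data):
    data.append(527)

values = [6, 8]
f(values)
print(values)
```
[6, 8, 527]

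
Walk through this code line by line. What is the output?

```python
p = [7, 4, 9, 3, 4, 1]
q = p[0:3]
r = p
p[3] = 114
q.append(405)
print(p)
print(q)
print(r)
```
[7, 4, 9, 114, 4, 1]
[7, 4, 9, 405]
[7, 4, 9, 114, 4, 1]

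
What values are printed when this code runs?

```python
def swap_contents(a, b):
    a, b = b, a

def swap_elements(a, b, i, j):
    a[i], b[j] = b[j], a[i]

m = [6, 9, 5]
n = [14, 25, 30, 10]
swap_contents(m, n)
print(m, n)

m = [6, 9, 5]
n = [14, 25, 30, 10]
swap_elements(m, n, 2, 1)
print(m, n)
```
[6, 9, 5] [14, 25, 30, 10]
[6, 9, 25] [14, 5, 30, 10]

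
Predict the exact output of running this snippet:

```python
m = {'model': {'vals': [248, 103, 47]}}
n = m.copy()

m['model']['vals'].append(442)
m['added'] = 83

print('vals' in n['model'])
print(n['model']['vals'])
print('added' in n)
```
True
[248, 103, 47, 442]
False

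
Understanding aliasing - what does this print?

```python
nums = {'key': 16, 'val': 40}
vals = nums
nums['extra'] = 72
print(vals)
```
{'key': 16, 'val': 40, 'extra': 72}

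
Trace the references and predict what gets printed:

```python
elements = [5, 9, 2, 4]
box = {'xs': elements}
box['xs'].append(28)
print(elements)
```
[5, 9, 2, 4, 28]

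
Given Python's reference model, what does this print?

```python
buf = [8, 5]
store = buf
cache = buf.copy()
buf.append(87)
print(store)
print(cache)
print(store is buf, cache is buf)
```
[8, 5, 87]
[8, 5]
True False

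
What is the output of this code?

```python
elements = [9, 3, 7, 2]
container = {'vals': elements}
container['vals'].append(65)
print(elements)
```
[9, 3, 7, 2, 65]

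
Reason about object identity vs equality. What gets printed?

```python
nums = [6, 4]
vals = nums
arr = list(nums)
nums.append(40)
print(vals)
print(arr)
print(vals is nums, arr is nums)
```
[6, 4, 40]
[6, 4]
True False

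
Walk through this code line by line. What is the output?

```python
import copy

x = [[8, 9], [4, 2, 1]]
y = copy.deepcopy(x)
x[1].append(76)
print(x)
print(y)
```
[[8, 9], [4, 2, 1, 76]]
[[8, 9], [4, 2, 1]]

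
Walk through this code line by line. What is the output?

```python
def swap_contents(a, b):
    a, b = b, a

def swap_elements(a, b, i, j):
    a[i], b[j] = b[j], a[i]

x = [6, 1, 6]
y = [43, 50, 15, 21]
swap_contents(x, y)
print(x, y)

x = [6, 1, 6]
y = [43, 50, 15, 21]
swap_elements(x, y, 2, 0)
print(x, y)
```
[6, 1, 6] [43, 50, 15, 21]
[6, 1, 43] [6, 50, 15, 21]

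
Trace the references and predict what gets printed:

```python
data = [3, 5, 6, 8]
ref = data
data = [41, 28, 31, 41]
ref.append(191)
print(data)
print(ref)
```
[41, 28, 31, 41]
[3, 5, 6, 8, 191]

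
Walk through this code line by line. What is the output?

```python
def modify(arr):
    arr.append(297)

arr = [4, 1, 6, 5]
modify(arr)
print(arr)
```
[4, 1, 6, 5, 297]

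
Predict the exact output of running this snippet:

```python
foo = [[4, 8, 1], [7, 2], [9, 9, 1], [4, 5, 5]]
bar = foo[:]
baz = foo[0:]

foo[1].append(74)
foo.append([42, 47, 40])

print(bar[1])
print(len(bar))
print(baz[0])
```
[7, 2, 74]
4
[4, 8, 1]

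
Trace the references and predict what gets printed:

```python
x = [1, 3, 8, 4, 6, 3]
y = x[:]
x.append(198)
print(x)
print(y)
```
[1, 3, 8, 4, 6, 3, 198]
[1, 3, 8, 4, 6, 3]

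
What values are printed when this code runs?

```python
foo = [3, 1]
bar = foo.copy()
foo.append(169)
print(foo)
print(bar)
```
[3, 1, 169]
[3, 1]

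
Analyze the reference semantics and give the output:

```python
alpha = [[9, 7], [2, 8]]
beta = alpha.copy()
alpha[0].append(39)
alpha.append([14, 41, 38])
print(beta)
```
[[9, 7, 39], [2, 8]]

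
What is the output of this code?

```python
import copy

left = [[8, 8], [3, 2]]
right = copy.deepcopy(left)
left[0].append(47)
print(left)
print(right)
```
[[8, 8, 47], [3, 2]]
[[8, 8], [3, 2]]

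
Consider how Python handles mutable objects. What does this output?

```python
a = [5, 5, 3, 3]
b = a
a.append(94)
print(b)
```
[5, 5, 3, 3, 94]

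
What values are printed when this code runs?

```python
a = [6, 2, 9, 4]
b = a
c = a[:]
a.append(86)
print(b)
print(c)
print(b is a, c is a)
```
[6, 2, 9, 4, 86]
[6, 2, 9, 4]
True False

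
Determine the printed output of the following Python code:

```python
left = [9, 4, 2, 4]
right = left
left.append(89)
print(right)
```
[9, 4, 2, 4, 89]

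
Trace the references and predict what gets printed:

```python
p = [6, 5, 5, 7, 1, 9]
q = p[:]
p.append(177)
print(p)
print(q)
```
[6, 5, 5, 7, 1, 9, 177]
[6, 5, 5, 7, 1, 9]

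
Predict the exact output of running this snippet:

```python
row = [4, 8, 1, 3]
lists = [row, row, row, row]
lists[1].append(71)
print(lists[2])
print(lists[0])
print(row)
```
[4, 8, 1, 3, 71]
[4, 8, 1, 3, 71]
[4, 8, 1, 3, 71]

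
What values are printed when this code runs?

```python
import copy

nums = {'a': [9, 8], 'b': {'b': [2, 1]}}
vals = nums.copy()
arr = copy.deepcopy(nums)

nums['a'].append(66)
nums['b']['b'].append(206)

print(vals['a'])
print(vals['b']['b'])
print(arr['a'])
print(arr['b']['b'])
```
[9, 8, 66]
[2, 1, 206]
[9, 8]
[2, 1]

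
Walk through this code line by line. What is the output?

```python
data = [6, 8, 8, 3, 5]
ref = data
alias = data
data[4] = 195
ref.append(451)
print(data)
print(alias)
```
[6, 8, 8, 3, 195, 451]
[6, 8, 8, 3, 195, 451]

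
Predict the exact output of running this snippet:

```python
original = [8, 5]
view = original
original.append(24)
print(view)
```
[8, 5, 24]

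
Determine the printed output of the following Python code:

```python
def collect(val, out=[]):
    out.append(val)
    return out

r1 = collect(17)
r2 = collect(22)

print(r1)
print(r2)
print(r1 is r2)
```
[17, 22]
[17, 22]
True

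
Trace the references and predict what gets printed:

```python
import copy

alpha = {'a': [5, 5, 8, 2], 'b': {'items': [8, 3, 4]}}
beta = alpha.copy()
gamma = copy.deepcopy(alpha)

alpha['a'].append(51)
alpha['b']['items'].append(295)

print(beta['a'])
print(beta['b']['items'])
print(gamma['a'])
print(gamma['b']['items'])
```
[5, 5, 8, 2, 51]
[8, 3, 4, 295]
[5, 5, 8, 2]
[8, 3, 4]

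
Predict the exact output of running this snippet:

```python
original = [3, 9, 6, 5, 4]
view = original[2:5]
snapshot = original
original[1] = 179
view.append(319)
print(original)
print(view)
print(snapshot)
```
[3, 179, 6, 5, 4]
[6, 5, 4, 319]
[3, 179, 6, 5, 4]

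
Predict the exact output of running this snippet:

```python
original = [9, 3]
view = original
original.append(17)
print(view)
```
[9, 3, 17]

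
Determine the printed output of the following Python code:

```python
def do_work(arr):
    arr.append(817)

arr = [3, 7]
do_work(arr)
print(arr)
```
[3, 7, 817]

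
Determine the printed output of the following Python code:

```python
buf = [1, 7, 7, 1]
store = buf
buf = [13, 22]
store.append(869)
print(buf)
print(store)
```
[13, 22]
[1, 7, 7, 1, 869]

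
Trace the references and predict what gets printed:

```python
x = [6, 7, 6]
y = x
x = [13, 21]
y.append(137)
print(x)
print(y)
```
[13, 21]
[6, 7, 6, 137]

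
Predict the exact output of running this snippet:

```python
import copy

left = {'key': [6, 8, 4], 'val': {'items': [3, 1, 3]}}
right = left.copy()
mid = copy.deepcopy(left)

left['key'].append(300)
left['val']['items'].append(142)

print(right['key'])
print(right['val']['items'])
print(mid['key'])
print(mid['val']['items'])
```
[6, 8, 4, 300]
[3, 1, 3, 142]
[6, 8, 4]
[3, 1, 3]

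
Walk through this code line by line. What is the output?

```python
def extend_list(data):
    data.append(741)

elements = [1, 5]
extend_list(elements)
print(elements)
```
[1, 5, 741]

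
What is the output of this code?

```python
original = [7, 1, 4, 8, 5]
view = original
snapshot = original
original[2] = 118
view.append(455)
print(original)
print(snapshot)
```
[7, 1, 118, 8, 5, 455]
[7, 1, 118, 8, 5, 455]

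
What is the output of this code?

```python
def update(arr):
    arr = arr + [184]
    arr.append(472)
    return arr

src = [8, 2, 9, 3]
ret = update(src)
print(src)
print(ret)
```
[8, 2, 9, 3]
[8, 2, 9, 3, 184, 472]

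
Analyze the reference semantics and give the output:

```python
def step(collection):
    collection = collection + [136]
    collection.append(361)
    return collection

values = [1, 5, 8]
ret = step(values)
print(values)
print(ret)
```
[1, 5, 8]
[1, 5, 8, 136, 361]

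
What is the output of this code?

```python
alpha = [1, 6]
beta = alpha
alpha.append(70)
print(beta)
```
[1, 6, 70]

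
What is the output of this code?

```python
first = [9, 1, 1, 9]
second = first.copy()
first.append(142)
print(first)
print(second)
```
[9, 1, 1, 9, 142]
[9, 1, 1, 9]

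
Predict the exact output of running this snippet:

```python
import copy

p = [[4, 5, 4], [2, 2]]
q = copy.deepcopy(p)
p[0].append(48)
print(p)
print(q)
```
[[4, 5, 4, 48], [2, 2]]
[[4, 5, 4], [2, 2]]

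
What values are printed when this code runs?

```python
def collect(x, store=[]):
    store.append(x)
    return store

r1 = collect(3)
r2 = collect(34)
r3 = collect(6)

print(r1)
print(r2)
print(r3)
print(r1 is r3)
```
[3, 34, 6]
[3, 34, 6]
[3, 34, 6]
True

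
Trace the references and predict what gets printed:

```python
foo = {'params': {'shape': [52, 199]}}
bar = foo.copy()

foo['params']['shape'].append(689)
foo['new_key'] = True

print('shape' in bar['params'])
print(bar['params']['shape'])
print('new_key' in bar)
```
True
[52, 199, 689]
False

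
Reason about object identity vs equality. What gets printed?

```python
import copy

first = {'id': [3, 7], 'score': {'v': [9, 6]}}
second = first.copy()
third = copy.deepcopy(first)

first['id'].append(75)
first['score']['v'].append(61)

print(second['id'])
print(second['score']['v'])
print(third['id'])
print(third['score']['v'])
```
[3, 7, 75]
[9, 6, 61]
[3, 7]
[9, 6]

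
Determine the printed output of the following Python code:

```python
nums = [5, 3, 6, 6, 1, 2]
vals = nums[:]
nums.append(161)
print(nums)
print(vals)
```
[5, 3, 6, 6, 1, 2, 161]
[5, 3, 6, 6, 1, 2]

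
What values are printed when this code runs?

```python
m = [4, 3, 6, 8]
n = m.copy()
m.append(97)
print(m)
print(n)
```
[4, 3, 6, 8, 97]
[4, 3, 6, 8]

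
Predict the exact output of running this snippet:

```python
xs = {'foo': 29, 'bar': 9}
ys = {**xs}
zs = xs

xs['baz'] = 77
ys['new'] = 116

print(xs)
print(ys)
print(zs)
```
{'foo': 29, 'bar': 9, 'baz': 77}
{'foo': 29, 'bar': 9, 'new': 116}
{'foo': 29, 'bar': 9, 'baz': 77}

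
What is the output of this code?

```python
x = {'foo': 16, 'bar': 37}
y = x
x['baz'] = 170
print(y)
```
{'foo': 16, 'bar': 37, 'baz': 170}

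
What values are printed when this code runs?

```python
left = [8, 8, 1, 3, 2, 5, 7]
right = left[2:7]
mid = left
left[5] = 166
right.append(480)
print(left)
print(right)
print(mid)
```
[8, 8, 1, 3, 2, 166, 7]
[1, 3, 2, 5, 7, 480]
[8, 8, 1, 3, 2, 166, 7]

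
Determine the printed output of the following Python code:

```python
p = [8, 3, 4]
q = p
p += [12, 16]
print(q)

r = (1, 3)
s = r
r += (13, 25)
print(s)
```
[8, 3, 4, 12, 16]
(1, 3)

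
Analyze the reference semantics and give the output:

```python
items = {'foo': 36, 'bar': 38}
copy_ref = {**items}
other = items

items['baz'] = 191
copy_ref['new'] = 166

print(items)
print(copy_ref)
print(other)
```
{'foo': 36, 'bar': 38, 'baz': 191}
{'foo': 36, 'bar': 38, 'new': 166}
{'foo': 36, 'bar': 38, 'baz': 191}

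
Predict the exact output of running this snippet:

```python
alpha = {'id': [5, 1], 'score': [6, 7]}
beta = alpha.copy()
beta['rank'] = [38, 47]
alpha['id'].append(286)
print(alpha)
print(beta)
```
{'id': [5, 1, 286], 'score': [6, 7]}
{'id': [5, 1, 286], 'score': [6, 7], 'rank': [38, 47]}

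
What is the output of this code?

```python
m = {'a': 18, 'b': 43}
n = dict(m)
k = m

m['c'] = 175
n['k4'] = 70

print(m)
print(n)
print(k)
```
{'a': 18, 'b': 43, 'c': 175}
{'a': 18, 'b': 43, 'k4': 70}
{'a': 18, 'b': 43, 'c': 175}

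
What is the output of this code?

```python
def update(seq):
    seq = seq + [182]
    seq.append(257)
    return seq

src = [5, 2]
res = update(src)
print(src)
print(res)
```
[5, 2]
[5, 2, 182, 257]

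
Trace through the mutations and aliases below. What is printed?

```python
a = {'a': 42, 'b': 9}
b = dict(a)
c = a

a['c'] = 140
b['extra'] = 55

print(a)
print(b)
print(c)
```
{'a': 42, 'b': 9, 'c': 140}
{'a': 42, 'b': 9, 'extra': 55}
{'a': 42, 'b': 9, 'c': 140}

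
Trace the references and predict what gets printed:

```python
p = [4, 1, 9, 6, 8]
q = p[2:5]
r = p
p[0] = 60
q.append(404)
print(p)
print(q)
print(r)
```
[60, 1, 9, 6, 8]
[9, 6, 8, 404]
[60, 1, 9, 6, 8]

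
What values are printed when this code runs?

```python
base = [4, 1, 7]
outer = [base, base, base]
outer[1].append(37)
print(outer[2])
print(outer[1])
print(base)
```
[4, 1, 7, 37]
[4, 1, 7, 37]
[4, 1, 7, 37]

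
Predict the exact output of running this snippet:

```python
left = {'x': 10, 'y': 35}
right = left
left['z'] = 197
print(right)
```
{'x': 10, 'y': 35, 'z': 197}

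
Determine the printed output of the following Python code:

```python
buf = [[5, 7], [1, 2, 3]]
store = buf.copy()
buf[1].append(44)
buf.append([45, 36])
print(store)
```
[[5, 7], [1, 2, 3, 44]]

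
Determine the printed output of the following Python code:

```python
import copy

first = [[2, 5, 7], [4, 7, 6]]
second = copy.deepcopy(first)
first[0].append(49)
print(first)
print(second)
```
[[2, 5, 7, 49], [4, 7, 6]]
[[2, 5, 7], [4, 7, 6]]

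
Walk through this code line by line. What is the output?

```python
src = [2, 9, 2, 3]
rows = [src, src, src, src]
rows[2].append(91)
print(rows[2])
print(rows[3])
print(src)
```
[2, 9, 2, 3, 91]
[2, 9, 2, 3, 91]
[2, 9, 2, 3, 91]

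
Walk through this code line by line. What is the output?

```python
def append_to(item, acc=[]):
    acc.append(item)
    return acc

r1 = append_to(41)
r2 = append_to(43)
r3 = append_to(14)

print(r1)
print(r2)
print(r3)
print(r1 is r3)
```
[41, 43, 14]
[41, 43, 14]
[41, 43, 14]
True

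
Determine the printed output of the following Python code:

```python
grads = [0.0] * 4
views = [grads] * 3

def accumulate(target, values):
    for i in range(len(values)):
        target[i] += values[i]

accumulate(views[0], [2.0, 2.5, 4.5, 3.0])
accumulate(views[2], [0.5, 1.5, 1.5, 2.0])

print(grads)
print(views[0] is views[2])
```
[2.5, 4.0, 6.0, 5.0]
True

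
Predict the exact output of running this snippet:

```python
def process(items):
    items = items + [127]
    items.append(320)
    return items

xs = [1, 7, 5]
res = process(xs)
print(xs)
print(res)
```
[1, 7, 5]
[1, 7, 5, 127, 320]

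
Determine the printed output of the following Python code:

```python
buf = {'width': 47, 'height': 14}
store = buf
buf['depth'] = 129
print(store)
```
{'width': 47, 'height': 14, 'depth': 129}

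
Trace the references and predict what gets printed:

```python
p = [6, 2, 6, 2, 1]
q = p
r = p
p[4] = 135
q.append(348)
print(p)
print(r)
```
[6, 2, 6, 2, 135, 348]
[6, 2, 6, 2, 135, 348]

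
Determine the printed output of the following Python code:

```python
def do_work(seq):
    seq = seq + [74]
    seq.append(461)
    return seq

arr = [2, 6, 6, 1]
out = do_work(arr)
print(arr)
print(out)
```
[2, 6, 6, 1]
[2, 6, 6, 1, 74, 461]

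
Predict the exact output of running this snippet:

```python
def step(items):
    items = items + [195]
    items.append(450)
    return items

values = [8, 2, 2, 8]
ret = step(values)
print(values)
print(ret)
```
[8, 2, 2, 8]
[8, 2, 2, 8, 195, 450]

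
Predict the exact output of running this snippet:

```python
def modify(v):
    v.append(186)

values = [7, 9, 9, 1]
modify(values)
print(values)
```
[7, 9, 9, 1, 186]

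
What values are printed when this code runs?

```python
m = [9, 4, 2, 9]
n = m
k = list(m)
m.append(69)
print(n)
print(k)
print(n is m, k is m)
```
[9, 4, 2, 9, 69]
[9, 4, 2, 9]
True False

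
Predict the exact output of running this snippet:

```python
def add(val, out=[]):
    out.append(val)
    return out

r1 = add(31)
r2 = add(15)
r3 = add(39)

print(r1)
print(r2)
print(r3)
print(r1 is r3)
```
[31, 15, 39]
[31, 15, 39]
[31, 15, 39]
True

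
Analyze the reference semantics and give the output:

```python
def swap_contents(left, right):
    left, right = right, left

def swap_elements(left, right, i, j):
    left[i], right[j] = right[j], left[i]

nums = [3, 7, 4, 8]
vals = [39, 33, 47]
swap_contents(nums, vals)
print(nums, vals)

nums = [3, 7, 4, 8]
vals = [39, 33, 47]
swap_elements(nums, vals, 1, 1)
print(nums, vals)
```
[3, 7, 4, 8] [39, 33, 47]
[3, 33, 4, 8] [39, 7, 47]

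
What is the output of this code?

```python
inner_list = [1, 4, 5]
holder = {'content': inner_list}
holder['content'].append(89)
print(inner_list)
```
[1, 4, 5, 89]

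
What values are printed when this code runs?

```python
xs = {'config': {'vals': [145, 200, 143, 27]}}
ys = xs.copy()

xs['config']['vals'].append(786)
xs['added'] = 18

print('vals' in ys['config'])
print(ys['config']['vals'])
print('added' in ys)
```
True
[145, 200, 143, 27, 786]
False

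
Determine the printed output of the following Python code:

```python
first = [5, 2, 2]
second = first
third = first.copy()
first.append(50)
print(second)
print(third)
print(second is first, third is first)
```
[5, 2, 2, 50]
[5, 2, 2]
True False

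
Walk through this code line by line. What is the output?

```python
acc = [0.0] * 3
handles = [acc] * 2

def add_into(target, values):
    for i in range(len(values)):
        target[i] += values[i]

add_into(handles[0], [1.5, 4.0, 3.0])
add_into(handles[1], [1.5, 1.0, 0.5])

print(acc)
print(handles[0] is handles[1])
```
[3.0, 5.0, 3.5]
True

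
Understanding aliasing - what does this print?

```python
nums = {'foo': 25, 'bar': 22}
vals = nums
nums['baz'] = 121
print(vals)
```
{'foo': 25, 'bar': 22, 'baz': 121}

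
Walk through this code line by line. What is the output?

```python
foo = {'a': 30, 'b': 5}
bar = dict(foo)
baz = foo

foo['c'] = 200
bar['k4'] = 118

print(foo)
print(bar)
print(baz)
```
{'a': 30, 'b': 5, 'c': 200}
{'a': 30, 'b': 5, 'k4': 118}
{'a': 30, 'b': 5, 'c': 200}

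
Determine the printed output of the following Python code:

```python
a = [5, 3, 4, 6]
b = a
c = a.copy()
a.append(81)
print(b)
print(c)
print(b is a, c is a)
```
[5, 3, 4, 6, 81]
[5, 3, 4, 6]
True False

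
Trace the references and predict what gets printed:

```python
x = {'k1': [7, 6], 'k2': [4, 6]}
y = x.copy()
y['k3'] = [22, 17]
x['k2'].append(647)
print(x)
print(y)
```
{'k1': [7, 6], 'k2': [4, 6, 647]}
{'k1': [7, 6], 'k2': [4, 6, 647], 'k3': [22, 17]}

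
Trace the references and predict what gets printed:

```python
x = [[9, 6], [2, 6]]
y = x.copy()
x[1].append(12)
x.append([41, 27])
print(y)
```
[[9, 6], [2, 6, 12]]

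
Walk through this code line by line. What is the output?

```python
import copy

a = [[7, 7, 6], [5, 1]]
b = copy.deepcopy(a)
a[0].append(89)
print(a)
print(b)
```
[[7, 7, 6, 89], [5, 1]]
[[7, 7, 6], [5, 1]]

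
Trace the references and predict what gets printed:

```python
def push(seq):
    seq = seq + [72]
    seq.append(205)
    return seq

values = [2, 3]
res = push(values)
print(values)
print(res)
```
[2, 3]
[2, 3, 72, 205]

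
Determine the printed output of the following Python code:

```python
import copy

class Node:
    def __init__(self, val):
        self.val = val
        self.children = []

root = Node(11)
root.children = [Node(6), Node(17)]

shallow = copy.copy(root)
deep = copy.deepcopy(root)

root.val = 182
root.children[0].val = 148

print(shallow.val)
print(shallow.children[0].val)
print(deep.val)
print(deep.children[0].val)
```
11
148
11
6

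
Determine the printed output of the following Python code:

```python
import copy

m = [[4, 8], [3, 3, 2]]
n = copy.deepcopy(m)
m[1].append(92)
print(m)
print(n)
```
[[4, 8], [3, 3, 2, 92]]
[[4, 8], [3, 3, 2]]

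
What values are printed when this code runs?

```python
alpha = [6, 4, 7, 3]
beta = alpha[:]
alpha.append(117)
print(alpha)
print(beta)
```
[6, 4, 7, 3, 117]
[6, 4, 7, 3]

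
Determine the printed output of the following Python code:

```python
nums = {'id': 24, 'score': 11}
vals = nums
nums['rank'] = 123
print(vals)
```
{'id': 24, 'score': 11, 'rank': 123}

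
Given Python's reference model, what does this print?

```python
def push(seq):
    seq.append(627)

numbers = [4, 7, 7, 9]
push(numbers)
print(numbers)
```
[4, 7, 7, 9, 627]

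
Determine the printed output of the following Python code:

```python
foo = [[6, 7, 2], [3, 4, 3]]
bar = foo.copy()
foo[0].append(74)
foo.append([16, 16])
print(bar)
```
[[6, 7, 2, 74], [3, 4, 3]]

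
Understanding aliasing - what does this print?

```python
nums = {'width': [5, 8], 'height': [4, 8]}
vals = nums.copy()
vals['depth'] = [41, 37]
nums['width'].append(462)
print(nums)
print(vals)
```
{'width': [5, 8, 462], 'height': [4, 8]}
{'width': [5, 8, 462], 'height': [4, 8], 'depth': [41, 37]}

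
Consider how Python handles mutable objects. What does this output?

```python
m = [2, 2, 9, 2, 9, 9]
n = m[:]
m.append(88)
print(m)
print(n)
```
[2, 2, 9, 2, 9, 9, 88]
[2, 2, 9, 2, 9, 9]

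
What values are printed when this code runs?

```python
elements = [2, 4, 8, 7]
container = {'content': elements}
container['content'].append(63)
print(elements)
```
[2, 4, 8, 7, 63]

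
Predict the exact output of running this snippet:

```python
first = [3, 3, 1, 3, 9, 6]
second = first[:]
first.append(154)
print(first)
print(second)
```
[3, 3, 1, 3, 9, 6, 154]
[3, 3, 1, 3, 9, 6]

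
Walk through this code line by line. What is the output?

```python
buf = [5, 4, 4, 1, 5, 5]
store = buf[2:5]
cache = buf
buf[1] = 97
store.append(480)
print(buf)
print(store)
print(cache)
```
[5, 97, 4, 1, 5, 5]
[4, 1, 5, 480]
[5, 97, 4, 1, 5, 5]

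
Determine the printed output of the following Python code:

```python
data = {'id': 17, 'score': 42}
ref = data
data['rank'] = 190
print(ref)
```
{'id': 17, 'score': 42, 'rank': 190}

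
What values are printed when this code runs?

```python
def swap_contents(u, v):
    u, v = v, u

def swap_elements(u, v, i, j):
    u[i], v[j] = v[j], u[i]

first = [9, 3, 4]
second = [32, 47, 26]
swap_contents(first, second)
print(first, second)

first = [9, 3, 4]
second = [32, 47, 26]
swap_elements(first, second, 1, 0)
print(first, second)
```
[9, 3, 4] [32, 47, 26]
[9, 32, 4] [3, 47, 26]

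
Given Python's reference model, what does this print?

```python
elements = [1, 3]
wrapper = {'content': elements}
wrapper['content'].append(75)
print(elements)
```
[1, 3, 75]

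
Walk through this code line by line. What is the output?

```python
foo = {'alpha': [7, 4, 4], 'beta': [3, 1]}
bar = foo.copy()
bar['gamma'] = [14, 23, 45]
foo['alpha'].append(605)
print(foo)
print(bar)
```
{'alpha': [7, 4, 4, 605], 'beta': [3, 1]}
{'alpha': [7, 4, 4, 605], 'beta': [3, 1], 'gamma': [14, 23, 45]}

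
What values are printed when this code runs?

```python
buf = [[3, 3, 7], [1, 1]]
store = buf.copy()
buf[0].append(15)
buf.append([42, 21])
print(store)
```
[[3, 3, 7, 15], [1, 1]]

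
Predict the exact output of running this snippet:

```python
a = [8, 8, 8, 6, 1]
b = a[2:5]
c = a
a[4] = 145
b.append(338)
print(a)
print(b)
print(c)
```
[8, 8, 8, 6, 145]
[8, 6, 1, 338]
[8, 8, 8, 6, 145]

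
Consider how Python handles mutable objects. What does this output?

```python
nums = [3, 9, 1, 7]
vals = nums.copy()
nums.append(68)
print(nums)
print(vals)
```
[3, 9, 1, 7, 68]
[3, 9, 1, 7]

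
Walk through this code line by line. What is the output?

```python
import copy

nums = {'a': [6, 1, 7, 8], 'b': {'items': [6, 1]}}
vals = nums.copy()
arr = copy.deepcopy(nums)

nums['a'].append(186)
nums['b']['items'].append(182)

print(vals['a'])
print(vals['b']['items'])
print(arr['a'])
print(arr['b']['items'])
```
[6, 1, 7, 8, 186]
[6, 1, 182]
[6, 1, 7, 8]
[6, 1]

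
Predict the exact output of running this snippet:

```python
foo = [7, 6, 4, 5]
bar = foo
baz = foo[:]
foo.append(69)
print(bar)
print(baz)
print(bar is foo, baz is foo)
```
[7, 6, 4, 5, 69]
[7, 6, 4, 5]
True False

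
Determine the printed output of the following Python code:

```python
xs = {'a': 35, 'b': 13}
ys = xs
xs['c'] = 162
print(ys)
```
{'a': 35, 'b': 13, 'c': 162}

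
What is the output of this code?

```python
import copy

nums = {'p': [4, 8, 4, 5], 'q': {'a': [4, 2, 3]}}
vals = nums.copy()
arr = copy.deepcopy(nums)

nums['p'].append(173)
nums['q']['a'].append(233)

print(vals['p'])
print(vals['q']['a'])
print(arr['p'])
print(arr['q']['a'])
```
[4, 8, 4, 5, 173]
[4, 2, 3, 233]
[4, 8, 4, 5]
[4, 2, 3]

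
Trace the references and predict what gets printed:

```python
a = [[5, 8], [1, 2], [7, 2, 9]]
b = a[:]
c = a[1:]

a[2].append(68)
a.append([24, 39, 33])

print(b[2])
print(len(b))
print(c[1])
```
[7, 2, 9, 68]
3
[7, 2, 9, 68]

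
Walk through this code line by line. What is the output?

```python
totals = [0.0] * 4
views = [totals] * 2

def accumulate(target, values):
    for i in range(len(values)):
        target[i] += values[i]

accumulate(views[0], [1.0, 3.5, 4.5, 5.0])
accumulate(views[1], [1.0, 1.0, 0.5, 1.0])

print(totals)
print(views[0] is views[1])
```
[2.0, 4.5, 5.0, 6.0]
True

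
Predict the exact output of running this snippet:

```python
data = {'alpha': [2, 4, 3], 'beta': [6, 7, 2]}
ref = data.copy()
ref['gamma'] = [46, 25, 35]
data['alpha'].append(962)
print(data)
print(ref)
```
{'alpha': [2, 4, 3, 962], 'beta': [6, 7, 2]}
{'alpha': [2, 4, 3, 962], 'beta': [6, 7, 2], 'gamma': [46, 25, 35]}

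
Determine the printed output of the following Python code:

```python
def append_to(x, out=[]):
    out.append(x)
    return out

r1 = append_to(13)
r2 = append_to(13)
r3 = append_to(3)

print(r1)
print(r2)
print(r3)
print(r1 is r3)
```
[13, 13, 3]
[13, 13, 3]
[13, 13, 3]
True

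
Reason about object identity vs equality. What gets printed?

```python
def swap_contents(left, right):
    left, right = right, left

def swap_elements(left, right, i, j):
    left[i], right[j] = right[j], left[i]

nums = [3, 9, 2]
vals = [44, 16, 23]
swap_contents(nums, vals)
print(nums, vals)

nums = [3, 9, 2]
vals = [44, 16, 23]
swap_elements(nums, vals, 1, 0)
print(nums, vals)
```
[3, 9, 2] [44, 16, 23]
[3, 44, 2] [9, 16, 23]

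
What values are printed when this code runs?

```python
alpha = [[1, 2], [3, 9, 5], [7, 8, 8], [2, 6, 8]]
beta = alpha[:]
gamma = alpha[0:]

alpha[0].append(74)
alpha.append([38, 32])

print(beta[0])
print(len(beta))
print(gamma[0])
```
[1, 2, 74]
4
[1, 2, 74]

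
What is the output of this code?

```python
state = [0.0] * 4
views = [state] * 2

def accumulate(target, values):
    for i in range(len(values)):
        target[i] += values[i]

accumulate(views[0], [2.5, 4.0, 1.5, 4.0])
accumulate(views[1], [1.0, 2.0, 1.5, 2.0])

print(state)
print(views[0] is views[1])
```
[3.5, 6.0, 3.0, 6.0]
True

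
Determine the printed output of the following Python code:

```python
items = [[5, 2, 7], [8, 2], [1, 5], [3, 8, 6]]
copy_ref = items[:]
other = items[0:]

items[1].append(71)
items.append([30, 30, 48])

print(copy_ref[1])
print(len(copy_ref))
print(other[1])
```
[8, 2, 71]
4
[8, 2, 71]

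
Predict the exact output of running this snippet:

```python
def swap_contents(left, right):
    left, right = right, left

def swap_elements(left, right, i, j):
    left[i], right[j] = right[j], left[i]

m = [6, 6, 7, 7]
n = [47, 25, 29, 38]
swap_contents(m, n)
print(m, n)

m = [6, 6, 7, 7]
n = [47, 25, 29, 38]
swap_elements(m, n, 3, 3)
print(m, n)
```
[6, 6, 7, 7] [47, 25, 29, 38]
[6, 6, 7, 38] [47, 25, 29, 7]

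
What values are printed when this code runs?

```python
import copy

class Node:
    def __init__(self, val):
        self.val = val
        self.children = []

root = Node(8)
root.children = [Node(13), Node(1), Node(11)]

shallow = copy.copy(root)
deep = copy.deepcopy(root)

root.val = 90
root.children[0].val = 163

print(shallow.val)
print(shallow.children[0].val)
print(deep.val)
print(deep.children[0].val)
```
8
163
8
13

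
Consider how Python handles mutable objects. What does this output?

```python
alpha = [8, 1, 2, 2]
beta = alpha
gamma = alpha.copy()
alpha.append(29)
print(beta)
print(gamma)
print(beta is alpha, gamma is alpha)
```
[8, 1, 2, 2, 29]
[8, 1, 2, 2]
True False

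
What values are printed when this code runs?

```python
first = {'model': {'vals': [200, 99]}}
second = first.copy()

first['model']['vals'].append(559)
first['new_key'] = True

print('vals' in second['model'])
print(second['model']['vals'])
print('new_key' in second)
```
True
[200, 99, 559]
False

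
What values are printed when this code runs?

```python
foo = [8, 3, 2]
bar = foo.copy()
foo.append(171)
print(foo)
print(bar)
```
[8, 3, 2, 171]
[8, 3, 2]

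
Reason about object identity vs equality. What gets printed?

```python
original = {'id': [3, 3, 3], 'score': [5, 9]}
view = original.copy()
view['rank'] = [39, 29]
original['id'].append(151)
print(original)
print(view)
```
{'id': [3, 3, 3, 151], 'score': [5, 9]}
{'id': [3, 3, 3, 151], 'score': [5, 9], 'rank': [39, 29]}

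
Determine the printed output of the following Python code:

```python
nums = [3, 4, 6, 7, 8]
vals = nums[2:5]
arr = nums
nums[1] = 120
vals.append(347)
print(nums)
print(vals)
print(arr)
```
[3, 120, 6, 7, 8]
[6, 7, 8, 347]
[3, 120, 6, 7, 8]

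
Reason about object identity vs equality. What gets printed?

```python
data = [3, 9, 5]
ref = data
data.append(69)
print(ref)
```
[3, 9, 5, 69]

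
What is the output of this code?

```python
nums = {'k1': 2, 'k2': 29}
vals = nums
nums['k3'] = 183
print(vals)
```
{'k1': 2, 'k2': 29, 'k3': 183}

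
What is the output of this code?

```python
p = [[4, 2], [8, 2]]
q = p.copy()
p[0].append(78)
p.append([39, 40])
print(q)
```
[[4, 2, 78], [8, 2]]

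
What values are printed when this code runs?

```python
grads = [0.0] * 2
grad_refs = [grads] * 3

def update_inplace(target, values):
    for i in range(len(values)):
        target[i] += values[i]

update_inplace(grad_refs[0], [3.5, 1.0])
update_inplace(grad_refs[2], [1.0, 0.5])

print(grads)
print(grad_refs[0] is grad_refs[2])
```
[4.5, 1.5]
True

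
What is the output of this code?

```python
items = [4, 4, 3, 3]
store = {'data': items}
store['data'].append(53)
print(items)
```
[4, 4, 3, 3, 53]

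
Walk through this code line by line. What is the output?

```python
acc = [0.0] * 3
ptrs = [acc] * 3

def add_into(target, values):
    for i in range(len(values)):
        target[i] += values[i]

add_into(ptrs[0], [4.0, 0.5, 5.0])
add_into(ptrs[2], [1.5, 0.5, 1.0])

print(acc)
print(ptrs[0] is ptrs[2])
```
[5.5, 1.0, 6.0]
True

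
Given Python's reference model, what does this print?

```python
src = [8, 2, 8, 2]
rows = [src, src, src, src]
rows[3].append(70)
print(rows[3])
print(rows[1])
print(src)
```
[8, 2, 8, 2, 70]
[8, 2, 8, 2, 70]
[8, 2, 8, 2, 70]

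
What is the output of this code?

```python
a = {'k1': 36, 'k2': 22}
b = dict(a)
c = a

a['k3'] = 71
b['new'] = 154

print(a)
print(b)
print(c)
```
{'k1': 36, 'k2': 22, 'k3': 71}
{'k1': 36, 'k2': 22, 'new': 154}
{'k1': 36, 'k2': 22, 'k3': 71}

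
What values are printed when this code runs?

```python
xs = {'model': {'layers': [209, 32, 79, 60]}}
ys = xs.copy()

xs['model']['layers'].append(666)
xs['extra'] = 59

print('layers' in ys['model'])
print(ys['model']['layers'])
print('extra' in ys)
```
True
[209, 32, 79, 60, 666]
False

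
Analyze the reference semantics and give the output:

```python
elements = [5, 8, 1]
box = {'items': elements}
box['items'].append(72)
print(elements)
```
[5, 8, 1, 72]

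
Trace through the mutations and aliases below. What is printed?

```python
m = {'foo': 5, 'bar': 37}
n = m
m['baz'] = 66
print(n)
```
{'foo': 5, 'bar': 37, 'baz': 66}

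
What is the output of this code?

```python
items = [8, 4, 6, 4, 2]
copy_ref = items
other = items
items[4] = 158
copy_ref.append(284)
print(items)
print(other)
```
[8, 4, 6, 4, 158, 284]
[8, 4, 6, 4, 158, 284]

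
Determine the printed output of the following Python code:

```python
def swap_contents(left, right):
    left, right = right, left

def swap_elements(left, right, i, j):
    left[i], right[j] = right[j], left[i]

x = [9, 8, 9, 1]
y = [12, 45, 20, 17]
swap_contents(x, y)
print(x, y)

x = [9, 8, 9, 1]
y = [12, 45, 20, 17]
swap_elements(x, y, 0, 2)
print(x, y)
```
[9, 8, 9, 1] [12, 45, 20, 17]
[20, 8, 9, 1] [12, 45, 9, 17]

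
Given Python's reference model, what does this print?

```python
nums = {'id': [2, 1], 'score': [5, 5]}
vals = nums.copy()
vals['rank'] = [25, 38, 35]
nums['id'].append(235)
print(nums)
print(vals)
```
{'id': [2, 1, 235], 'score': [5, 5]}
{'id': [2, 1, 235], 'score': [5, 5], 'rank': [25, 38, 35]}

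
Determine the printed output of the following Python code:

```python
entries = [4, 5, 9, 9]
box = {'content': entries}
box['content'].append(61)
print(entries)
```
[4, 5, 9, 9, 61]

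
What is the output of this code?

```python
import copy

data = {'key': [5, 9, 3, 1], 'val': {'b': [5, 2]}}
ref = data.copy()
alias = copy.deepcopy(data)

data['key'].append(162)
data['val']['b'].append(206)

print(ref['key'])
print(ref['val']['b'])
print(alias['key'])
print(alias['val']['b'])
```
[5, 9, 3, 1, 162]
[5, 2, 206]
[5, 9, 3, 1]
[5, 2]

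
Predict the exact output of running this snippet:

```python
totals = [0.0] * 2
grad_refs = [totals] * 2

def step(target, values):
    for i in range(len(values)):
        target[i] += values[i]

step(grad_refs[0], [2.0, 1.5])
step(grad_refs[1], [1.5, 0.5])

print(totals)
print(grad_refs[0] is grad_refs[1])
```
[3.5, 2.0]
True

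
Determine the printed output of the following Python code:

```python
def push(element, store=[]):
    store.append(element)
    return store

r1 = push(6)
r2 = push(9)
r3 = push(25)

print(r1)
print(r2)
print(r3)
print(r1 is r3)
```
[6, 9, 25]
[6, 9, 25]
[6, 9, 25]
True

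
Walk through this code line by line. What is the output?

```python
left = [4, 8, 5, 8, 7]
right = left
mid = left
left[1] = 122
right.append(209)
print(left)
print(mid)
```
[4, 122, 5, 8, 7, 209]
[4, 122, 5, 8, 7, 209]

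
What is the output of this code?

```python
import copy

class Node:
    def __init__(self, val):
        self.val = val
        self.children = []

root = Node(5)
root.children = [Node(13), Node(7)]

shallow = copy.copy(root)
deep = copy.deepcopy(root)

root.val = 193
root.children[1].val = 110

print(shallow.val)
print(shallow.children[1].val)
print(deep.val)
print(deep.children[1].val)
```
5
110
5
7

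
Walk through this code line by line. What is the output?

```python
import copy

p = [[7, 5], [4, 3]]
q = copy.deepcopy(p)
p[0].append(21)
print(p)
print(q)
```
[[7, 5, 21], [4, 3]]
[[7, 5], [4, 3]]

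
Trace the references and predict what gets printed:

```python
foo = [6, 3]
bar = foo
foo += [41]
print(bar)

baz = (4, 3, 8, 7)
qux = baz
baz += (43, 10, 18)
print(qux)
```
[6, 3, 41]
(4, 3, 8, 7)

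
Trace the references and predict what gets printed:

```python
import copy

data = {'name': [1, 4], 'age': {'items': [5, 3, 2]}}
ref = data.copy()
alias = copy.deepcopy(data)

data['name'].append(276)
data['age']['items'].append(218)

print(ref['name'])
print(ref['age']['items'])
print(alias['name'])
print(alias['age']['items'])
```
[1, 4, 276]
[5, 3, 2, 218]
[1, 4]
[5, 3, 2]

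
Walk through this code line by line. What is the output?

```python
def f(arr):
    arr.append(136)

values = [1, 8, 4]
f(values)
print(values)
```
[1, 8, 4, 136]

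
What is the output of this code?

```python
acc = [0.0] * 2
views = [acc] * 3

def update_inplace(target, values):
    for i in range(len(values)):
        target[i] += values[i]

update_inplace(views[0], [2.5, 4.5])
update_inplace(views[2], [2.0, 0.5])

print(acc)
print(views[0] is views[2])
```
[4.5, 5.0]
True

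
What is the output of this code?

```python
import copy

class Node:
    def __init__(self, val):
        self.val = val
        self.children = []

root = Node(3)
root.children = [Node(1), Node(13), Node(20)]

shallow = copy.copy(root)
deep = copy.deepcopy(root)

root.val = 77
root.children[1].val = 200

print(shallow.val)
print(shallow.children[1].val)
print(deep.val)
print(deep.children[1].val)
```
3
200
3
13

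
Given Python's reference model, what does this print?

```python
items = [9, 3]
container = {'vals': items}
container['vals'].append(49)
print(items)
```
[9, 3, 49]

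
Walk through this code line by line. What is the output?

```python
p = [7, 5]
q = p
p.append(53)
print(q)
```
[7, 5, 53]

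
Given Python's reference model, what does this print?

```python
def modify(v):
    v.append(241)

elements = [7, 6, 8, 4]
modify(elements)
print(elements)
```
[7, 6, 8, 4, 241]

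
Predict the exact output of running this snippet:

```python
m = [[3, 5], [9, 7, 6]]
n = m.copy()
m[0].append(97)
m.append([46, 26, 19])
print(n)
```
[[3, 5, 97], [9, 7, 6]]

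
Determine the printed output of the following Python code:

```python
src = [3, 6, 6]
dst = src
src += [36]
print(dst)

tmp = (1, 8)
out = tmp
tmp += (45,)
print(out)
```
[3, 6, 6, 36]
(1, 8)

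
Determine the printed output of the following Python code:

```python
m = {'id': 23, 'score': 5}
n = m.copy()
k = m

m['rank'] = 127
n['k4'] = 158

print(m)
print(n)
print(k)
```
{'id': 23, 'score': 5, 'rank': 127}
{'id': 23, 'score': 5, 'k4': 158}
{'id': 23, 'score': 5, 'rank': 127}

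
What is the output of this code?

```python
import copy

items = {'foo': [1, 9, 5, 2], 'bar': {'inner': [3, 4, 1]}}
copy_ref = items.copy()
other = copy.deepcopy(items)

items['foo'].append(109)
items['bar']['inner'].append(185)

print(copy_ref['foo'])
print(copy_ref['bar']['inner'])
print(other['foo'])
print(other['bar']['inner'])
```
[1, 9, 5, 2, 109]
[3, 4, 1, 185]
[1, 9, 5, 2]
[3, 4, 1]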